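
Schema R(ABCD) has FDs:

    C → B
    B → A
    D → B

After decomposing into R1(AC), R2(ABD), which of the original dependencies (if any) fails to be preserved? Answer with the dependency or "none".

C → B

Check C → B: no single fragment contains all of {BC}, and the restricted closure of {C} across the fragments never reaches {B}.
B → A is preserved.
D → B is preserved.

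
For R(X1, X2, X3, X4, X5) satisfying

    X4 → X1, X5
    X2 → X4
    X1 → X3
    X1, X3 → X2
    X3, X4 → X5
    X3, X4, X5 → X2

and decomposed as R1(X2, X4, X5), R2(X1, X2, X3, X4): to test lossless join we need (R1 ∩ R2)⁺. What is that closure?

R1 ∩ R2 = {X2, X4}.
X4 → X1, X5 applies, adding X1, X5
X1 → X3 applies, adding X3
Closure: {X1, X2, X3, X4, X5}.

X1, X2, X3, X4, X5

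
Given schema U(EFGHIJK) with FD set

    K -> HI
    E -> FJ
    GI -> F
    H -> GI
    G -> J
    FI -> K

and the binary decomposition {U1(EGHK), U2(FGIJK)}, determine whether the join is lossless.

Common attributes: U1 ∩ U2 = {GK}.
Closure of {GK}: K → HI applies, adding HI; GI → F applies, adding F; G → J applies, adding J. So (GK)⁺ = {FGHIJK}.
This closure contains every attribute of U2, so U1 ∩ U2 → U2. The join is lossless.

Yes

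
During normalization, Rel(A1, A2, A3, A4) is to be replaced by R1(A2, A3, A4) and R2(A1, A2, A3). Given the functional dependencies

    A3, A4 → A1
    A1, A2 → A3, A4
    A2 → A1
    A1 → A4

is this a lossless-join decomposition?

Yes

Common attributes: R1 ∩ R2 = {A2, A3}.
Closure of {A2, A3}: A2 → A1 applies, adding A1; A1 → A4 applies, adding A4. So (A2, A3)⁺ = {A1, A2, A3, A4}.
This closure contains every attribute of R1, so R1 ∩ R2 → R1. The join is lossless.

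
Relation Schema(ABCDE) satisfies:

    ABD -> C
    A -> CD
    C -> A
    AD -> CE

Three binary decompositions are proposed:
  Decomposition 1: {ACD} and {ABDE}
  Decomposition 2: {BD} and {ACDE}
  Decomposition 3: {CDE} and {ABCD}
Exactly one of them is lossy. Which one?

Decomposition 1: common = {AD}, closure = {ACDE} → lossless.
Decomposition 2: common = {D}, closure = {D} → lossy.
Decomposition 3: common = {CD}, closure = {ACDE} → lossless.

Decomposition 2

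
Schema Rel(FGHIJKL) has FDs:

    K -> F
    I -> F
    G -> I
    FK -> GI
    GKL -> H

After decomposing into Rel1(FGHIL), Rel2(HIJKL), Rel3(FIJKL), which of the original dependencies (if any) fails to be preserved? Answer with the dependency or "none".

FK -> GI

Check FK → GI: no single fragment contains all of {FGIK}, and the restricted closure of {FK} across the fragments never reaches {GI}.
K → F is preserved.
I → F is preserved.
G → I is preserved.
GKL → H is preserved.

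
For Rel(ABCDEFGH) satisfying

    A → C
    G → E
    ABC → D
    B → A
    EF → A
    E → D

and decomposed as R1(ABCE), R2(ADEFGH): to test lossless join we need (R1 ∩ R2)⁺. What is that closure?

R1 ∩ R2 = {AE}.
A → C applies, adding C
E → D applies, adding D
Closure: {ACDE}.

ACDE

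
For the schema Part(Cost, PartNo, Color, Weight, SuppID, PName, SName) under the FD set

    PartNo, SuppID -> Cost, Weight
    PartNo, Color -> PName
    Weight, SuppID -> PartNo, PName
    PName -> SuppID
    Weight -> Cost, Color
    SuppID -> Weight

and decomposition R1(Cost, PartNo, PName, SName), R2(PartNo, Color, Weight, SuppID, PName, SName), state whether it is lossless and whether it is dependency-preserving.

Lossless test: (PartNo, PName, SName)⁺ = {Cost, PartNo, Color, Weight, SuppID, PName, SName}, which contains all of one fragment — lossless.
Dependency preservation: the restricted closure of {Weight} across the fragments never reaches {Cost, Color}, so Weight → Cost, Color cannot be enforced without a join — not preserved.

lossless but not dependency-preserving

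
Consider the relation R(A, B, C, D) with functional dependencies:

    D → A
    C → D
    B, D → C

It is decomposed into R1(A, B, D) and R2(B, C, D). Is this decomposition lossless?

Common attributes: R1 ∩ R2 = {B, D}.
Closure of {B, D}: D → A applies, adding A; B, D → C applies, adding C. So (B, D)⁺ = {A, B, C, D}.
This closure contains every attribute of R1, so R1 ∩ R2 → R1. The join is lossless.

Yes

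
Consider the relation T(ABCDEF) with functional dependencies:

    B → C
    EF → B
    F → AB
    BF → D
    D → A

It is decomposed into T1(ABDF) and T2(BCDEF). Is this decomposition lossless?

Common attributes: T1 ∩ T2 = {BDF}.
Closure of {BDF}: B → C applies, adding C; F → AB applies, adding A. So (BDF)⁺ = {ABCDF}.
This closure contains every attribute of T1, so T1 ∩ T2 → T1. The join is lossless.

Yes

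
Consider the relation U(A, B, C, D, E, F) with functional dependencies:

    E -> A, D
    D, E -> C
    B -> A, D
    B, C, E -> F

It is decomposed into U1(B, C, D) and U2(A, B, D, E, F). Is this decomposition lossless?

No

Common attributes: U1 ∩ U2 = {B, D}.
Closure of {B, D}: B → A, D applies, adding A. So (B, D)⁺ = {A, B, D}.
The closure contains neither all of U1 = {B, C, D} nor all of U2 = {A, B, D, E, F}, so the common attributes are not a superkey of either fragment. The join is lossy.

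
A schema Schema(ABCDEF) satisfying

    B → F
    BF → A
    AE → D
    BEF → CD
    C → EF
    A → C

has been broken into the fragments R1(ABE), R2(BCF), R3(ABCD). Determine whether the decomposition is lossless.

Yes

Chase test. Columns are ABCDEF; row i has aⱼ where attribute j ∈ Ri, else bᵢⱼ.
Initial tableau (one row per fragment):
  row 1: a1 a2 b13 b14 a5 b16
  row 2: b21 a2 a3 b24 b25 a6
  row 3: a1 a2 a3 a4 b35 b36
Rows 1 and 2 agree on B; apply B→F and equate their F entries.
Rows 1 and 3 agree on B; apply B→F and equate their F entries.
Rows 1 and 2 agree on BF; apply BF→A and equate their A entries.
Rows 2 and 3 agree on C; apply C→EF and equate their EF entries.
Rows 1 and 2 agree on A; apply A→C and equate their C entries.
Rows 2 and 3 agree on AE; apply AE→D and equate their D entries.
Rows 1 and 2 agree on C; apply C→EF and equate their EF entries.
Rows 1 and 2 agree on AE; apply AE→D and equate their D entries.
Row 1 is now all distinguished symbols — the join is lossless.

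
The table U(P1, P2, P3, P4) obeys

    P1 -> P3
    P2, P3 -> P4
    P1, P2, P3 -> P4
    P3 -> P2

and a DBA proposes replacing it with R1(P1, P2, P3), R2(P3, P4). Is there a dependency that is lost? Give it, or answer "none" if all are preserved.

P1 → P3 lies within R1.
P2, P3 → P4: restricted closure across fragments reaches P4.
P1, P2, P3 → P4: restricted closure across fragments reaches P4.
P3 → P2 lies within R1.
Every dependency is enforceable on the fragments, so the decomposition is dependency-preserving.

none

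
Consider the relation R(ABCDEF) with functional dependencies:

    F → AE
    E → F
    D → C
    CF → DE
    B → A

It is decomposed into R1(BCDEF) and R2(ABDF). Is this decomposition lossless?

Common attributes: R1 ∩ R2 = {BDF}.
Closure of {BDF}: F → AE applies, adding AE; D → C applies, adding C. So (BDF)⁺ = {ABCDEF}.
This closure contains every attribute of R1, so R1 ∩ R2 → R1. The join is lossless.

Yes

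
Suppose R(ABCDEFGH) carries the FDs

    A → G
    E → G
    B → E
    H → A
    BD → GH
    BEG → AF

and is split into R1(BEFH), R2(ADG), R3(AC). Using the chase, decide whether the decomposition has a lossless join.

Chase test. Columns are ABCDEFGH; row i has aⱼ where attribute j ∈ Ri, else bᵢⱼ.
Initial tableau (one row per fragment):
  row 1: b11 a2 b13 b14 a5 a6 b17 a8
  row 2: a1 b22 b23 a4 b25 b26 a7 b28
  row 3: a1 b32 a3 b34 b35 b36 b37 b38
Rows 2 and 3 agree on A; apply A→G and equate their G entries.
No row becomes fully distinguished — the join is lossy.

No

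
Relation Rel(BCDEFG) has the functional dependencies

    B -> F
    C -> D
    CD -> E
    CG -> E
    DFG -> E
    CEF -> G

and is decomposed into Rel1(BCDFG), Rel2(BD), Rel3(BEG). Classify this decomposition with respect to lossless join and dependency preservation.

lossy and not dependency-preserving

Lossless test (chase): Rows 1 and 2 agree on B; apply B→F and equate their F entries. Rows 1 and 3 agree on B; apply B→F and equate their F entries. No row becomes fully distinguished — the join is lossy.
Dependency preservation: the restricted closure of {CD} across the fragments never reaches {E}, so CD → E cannot be enforced without a join — not preserved.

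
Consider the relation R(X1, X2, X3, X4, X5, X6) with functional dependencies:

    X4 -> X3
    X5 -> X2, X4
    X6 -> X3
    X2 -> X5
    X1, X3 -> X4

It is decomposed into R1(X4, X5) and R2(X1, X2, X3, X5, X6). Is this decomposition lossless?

Common attributes: R1 ∩ R2 = {X5}.
Closure of {X5}: X5 → X2, X4 applies, adding X2, X4; X4 → X3 applies, adding X3. So (X5)⁺ = {X2, X3, X4, X5}.
This closure contains every attribute of R1, so R1 ∩ R2 → R1. The join is lossless.

Yes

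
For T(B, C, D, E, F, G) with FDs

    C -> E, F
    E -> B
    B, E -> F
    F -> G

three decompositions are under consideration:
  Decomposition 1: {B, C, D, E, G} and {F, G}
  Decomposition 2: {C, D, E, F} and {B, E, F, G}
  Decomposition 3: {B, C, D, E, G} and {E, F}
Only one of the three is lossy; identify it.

Decomposition 1

Decomposition 1: common = {G}, closure = {G} → lossy.
Decomposition 2: common = {E, F}, closure = {B, E, F, G} → lossless.
Decomposition 3: common = {E}, closure = {B, E, F, G} → lossless.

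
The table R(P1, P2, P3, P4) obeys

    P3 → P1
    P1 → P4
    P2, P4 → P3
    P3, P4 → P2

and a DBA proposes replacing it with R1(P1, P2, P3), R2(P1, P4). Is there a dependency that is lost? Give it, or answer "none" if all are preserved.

Check P2, P4 → P3: no single fragment contains all of {P2, P3, P4}, and the restricted closure of {P2, P4} across the fragments never reaches {P3}.
P3 → P1 is preserved.
P1 → P4 is preserved.
P3, P4 → P2 is preserved.

P2, P4 → P3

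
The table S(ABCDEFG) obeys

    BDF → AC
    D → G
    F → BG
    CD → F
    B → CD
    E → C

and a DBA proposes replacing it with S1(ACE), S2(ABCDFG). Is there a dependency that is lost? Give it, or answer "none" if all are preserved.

BDF → AC lies within S2.
D → G lies within S2.
F → BG lies within S2.
CD → F lies within S2.
B → CD lies within S2.
E → C lies within S1.
Every dependency is enforceable on the fragments, so the decomposition is dependency-preserving.

none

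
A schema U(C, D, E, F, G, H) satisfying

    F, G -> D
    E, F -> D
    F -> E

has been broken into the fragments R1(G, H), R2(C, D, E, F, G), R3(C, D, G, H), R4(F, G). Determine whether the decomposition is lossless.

Chase test. Columns are C, D, E, F, G, H; row i has aⱼ where attribute j ∈ Ri, else bᵢⱼ.
Initial tableau (one row per fragment):
  row 1: b11 b12 b13 b14 a5 a6
  row 2: a1 a2 a3 a4 a5 b26
  row 3: a1 a2 b33 b34 a5 a6
  row 4: b41 b42 b43 a4 a5 b46
Rows 2 and 4 agree on F, G; apply F, G→D and equate their D entries.
Rows 2 and 4 agree on F; apply F→E and equate their E entries.
No row becomes fully distinguished — the join is lossy.

No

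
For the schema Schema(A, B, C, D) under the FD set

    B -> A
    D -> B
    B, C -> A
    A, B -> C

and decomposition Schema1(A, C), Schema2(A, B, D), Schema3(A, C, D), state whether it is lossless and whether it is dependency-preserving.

Lossless test (chase): Rows 2 and 3 agree on D; apply D→B and equate their B entries. Rows 2 and 3 agree on A, B; apply A, B→C and equate their C entries. Row 2 is now all distinguished symbols — the join is lossless.
Dependency preservation: the restricted closure of {A, B} across the fragments never reaches {C}, so A, B → C cannot be enforced without a join — not preserved.

lossless but not dependency-preserving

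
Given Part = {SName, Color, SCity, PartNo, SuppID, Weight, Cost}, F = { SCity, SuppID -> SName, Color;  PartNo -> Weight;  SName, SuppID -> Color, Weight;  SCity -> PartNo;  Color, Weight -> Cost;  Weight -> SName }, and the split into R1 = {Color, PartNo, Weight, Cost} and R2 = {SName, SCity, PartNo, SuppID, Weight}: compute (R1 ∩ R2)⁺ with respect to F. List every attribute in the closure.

SName, PartNo, Weight

R1 ∩ R2 = {PartNo, Weight}.
Weight → SName applies, adding SName
Closure: {SName, PartNo, Weight}.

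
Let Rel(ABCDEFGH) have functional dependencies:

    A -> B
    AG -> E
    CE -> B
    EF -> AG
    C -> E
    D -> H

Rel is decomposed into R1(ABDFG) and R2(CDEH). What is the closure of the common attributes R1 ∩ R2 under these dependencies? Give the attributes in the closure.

R1 ∩ R2 = {D}.
D → H applies, adding H
Closure: {DH}.

DH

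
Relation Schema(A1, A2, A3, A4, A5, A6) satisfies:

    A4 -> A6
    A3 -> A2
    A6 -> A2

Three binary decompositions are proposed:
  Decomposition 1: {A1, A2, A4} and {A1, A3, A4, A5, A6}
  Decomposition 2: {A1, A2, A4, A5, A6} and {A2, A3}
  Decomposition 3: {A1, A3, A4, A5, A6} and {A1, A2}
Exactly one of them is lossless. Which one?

Decomposition 1

Decomposition 1: common = {A1, A4}, closure = {A1, A2, A4, A6} → lossless.
Decomposition 2: common = {A2}, closure = {A2} → lossy.
Decomposition 3: common = {A1}, closure = {A1} → lossy.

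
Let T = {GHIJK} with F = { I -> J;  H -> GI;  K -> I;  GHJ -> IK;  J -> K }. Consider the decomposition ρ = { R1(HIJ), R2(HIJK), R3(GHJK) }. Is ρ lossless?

Yes

Chase test. Columns are GHIJK; row i has aⱼ where attribute j ∈ Ri, else bᵢⱼ.
Initial tableau (one row per fragment):
  row 1: b11 a2 a3 a4 b15
  row 2: b21 a2 a3 a4 a5
  row 3: a1 a2 b33 a4 a5
Rows 1 and 2 agree on H; apply H→GI and equate their GI entries.
Rows 1 and 3 agree on H; apply H→GI and equate their GI entries.
Rows 1 and 2 agree on GHJ; apply GHJ→IK and equate their IK entries.
Row 1 is now all distinguished symbols — the join is lossless.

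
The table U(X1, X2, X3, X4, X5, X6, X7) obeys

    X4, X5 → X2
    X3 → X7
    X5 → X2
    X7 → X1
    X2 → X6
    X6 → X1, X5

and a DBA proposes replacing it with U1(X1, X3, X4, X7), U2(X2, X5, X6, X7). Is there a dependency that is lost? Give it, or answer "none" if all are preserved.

X6 → X1, X5

Check X6 → X1, X5: no single fragment contains all of {X1, X5, X6}, and the restricted closure of {X6} across the fragments never reaches {X1, X5}.
X4, X5 → X2 is preserved.
X3 → X7 is preserved.
X5 → X2 is preserved.
X7 → X1 is preserved.
X2 → X6 is preserved.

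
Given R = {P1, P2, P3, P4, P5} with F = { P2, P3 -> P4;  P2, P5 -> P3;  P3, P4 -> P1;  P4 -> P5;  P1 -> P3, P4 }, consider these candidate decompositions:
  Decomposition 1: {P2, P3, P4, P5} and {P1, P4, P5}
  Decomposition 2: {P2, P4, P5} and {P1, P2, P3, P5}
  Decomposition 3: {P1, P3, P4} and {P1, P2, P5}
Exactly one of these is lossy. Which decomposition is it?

Decomposition 1

Decomposition 1: common = {P4, P5}, closure = {P4, P5} → lossy.
Decomposition 2: common = {P2, P5}, closure = {P1, P2, P3, P4, P5} → lossless.
Decomposition 3: common = {P1}, closure = {P1, P3, P4, P5} → lossless.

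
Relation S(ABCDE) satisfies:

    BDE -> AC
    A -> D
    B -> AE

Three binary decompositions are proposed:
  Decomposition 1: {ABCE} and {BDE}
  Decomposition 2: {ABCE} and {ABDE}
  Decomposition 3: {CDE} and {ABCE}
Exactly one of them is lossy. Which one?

Decomposition 3

Decomposition 1: common = {BE}, closure = {ABCDE} → lossless.
Decomposition 2: common = {ABE}, closure = {ABCDE} → lossless.
Decomposition 3: common = {CE}, closure = {CE} → lossy.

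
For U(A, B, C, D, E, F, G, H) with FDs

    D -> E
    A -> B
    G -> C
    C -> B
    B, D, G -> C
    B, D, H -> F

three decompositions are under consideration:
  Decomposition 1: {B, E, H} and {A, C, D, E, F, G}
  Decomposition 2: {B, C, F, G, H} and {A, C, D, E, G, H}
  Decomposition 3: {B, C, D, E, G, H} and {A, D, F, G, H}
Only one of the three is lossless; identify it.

Decomposition 1: common = {E}, closure = {E} → lossy.
Decomposition 2: common = {C, G, H}, closure = {B, C, G, H} → lossy.
Decomposition 3: common = {D, G, H}, closure = {B, C, D, E, F, G, H} → lossless.

Decomposition 3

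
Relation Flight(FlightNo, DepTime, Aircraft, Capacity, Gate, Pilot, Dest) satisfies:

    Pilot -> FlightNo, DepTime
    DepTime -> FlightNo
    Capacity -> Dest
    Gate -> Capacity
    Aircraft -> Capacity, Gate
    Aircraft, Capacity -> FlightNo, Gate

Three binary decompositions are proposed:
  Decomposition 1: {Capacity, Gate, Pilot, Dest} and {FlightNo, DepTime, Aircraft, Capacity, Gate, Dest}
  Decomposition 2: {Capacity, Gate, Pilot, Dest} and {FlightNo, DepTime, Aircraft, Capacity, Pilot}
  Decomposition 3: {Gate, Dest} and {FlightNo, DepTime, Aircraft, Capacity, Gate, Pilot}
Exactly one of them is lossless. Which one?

Decomposition 3

Decomposition 1: common = {Capacity, Gate, Dest}, closure = {Capacity, Gate, Dest} → lossy.
Decomposition 2: common = {Capacity, Pilot}, closure = {FlightNo, DepTime, Capacity, Pilot, Dest} → lossy.
Decomposition 3: common = {Gate}, closure = {Capacity, Gate, Dest} → lossless.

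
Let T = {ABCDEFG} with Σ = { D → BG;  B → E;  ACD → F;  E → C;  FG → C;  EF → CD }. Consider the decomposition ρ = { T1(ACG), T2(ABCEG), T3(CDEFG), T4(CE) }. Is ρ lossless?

Chase test. Columns are ABCDEFG; row i has aⱼ where attribute j ∈ Ti, else bᵢⱼ.
Initial tableau (one row per fragment):
  row 1: a1 b12 a3 b14 b15 b16 a7
  row 2: a1 a2 a3 b24 a5 b26 a7
  row 3: b31 b32 a3 a4 a5 a6 a7
  row 4: b41 b42 a3 b44 a5 b46 b47
No row becomes fully distinguished — the join is lossy.

No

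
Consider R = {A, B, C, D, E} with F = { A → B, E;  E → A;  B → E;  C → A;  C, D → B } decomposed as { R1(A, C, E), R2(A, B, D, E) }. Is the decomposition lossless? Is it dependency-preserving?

Lossless test: (A, E)⁺ = {A, B, E}, which is a superkey of neither fragment — lossy.
Dependency preservation: C, D → B is not contained in any single fragment, but the restricted closure of its left-hand side across the fragments still reaches the right-hand side; the remaining FDs each lie inside some fragment. All dependencies are preserved.

lossy but dependency-preserving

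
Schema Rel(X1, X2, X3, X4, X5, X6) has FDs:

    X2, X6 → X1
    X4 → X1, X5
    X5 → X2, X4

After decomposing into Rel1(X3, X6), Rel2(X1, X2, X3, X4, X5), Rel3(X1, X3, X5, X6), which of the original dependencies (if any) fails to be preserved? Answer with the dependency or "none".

Check X2, X6 → X1: no single fragment contains all of {X1, X2, X6}, and the restricted closure of {X2, X6} across the fragments never reaches {X1}.
X4 → X1, X5 is preserved.
X5 → X2, X4 is preserved.

X2, X6 → X1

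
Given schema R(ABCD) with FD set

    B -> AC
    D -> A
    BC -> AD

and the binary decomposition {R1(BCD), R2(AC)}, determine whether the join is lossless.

Common attributes: R1 ∩ R2 = {C}.
No dependency enlarges {C}, so (C)⁺ = {C}.
The closure contains neither all of R1 = {BCD} nor all of R2 = {AC}, so the common attributes are not a superkey of either fragment. The join is lossy.

No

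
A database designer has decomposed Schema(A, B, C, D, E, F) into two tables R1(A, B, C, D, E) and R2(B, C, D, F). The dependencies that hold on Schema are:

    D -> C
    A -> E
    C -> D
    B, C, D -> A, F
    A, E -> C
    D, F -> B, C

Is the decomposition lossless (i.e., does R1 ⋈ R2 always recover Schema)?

Yes

Common attributes: R1 ∩ R2 = {B, C, D}.
Closure of {B, C, D}: B, C, D → A, F applies, adding A, F; A → E applies, adding E. So (B, C, D)⁺ = {A, B, C, D, E, F}.
This closure contains every attribute of R1, so R1 ∩ R2 → R1. The join is lossless.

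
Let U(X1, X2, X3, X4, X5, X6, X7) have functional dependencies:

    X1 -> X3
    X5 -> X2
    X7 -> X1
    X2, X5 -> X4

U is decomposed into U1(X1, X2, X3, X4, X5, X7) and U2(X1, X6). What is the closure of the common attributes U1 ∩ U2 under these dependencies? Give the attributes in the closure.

X1, X3

U1 ∩ U2 = {X1}.
X1 → X3 applies, adding X3
Closure: {X1, X3}.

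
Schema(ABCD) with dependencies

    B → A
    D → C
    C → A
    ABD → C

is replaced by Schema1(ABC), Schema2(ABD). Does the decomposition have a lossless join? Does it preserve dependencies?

lossy and not dependency-preserving

Lossless test: (AB)⁺ = {AB}, which is a superkey of neither fragment — lossy.
Dependency preservation: the restricted closure of {D} across the fragments never reaches {C}, so D → C cannot be enforced without a join — not preserved.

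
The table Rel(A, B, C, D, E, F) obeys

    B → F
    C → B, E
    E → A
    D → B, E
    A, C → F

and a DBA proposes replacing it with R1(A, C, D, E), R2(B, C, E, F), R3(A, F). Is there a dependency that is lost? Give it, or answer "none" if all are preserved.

Check D → B, E: no single fragment contains all of {B, D, E}, and the restricted closure of {D} across the fragments never reaches {B, E}.
B → F is preserved.
C → B, E is preserved.
E → A is preserved.
A, C → F is preserved.

D → B, E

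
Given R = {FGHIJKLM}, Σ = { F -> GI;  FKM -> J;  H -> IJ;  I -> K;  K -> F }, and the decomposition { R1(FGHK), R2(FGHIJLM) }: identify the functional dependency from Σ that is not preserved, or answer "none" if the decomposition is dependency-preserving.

none

F → GI lies within R2.
FKM → J: restricted closure across fragments reaches J.
H → IJ lies within R2.
I → K: restricted closure across fragments reaches K.
K → F lies within R1.
Every dependency is enforceable on the fragments, so the decomposition is dependency-preserving.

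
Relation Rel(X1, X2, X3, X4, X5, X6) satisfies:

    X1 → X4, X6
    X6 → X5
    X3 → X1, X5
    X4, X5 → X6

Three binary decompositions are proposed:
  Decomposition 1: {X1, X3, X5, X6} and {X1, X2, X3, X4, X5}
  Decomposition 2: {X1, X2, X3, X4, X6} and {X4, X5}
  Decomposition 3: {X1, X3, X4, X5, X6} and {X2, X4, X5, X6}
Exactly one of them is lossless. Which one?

Decomposition 1

Decomposition 1: common = {X1, X3, X5}, closure = {X1, X3, X4, X5, X6} → lossless.
Decomposition 2: common = {X4}, closure = {X4} → lossy.
Decomposition 3: common = {X4, X5, X6}, closure = {X4, X5, X6} → lossy.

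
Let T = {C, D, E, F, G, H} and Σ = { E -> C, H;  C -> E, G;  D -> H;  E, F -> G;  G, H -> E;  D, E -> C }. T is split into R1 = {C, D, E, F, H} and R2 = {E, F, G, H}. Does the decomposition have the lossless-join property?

Yes

Common attributes: R1 ∩ R2 = {E, F, H}.
Closure of {E, F, H}: E → C, H applies, adding C; C → E, G applies, adding G. So (E, F, H)⁺ = {C, E, F, G, H}.
This closure contains every attribute of R2, so R1 ∩ R2 → R2. The join is lossless.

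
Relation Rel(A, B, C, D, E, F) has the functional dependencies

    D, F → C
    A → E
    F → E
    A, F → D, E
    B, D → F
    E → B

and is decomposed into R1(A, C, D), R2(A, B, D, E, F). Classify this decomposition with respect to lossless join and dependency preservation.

lossless but not dependency-preserving

Lossless test: (A, D)⁺ = {A, B, C, D, E, F}, which contains all of one fragment — lossless.
Dependency preservation: the restricted closure of {D, F} across the fragments never reaches {C}, so D, F → C cannot be enforced without a join — not preserved.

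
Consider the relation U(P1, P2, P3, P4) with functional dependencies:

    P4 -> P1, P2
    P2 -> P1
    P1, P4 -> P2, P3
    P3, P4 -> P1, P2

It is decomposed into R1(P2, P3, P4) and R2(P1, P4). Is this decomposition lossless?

Yes

Common attributes: R1 ∩ R2 = {P4}.
Closure of {P4}: P4 → P1, P2 applies, adding P1, P2; P1, P4 → P2, P3 applies, adding P3. So (P4)⁺ = {P1, P2, P3, P4}.
This closure contains every attribute of R1, so R1 ∩ R2 → R1. The join is lossless.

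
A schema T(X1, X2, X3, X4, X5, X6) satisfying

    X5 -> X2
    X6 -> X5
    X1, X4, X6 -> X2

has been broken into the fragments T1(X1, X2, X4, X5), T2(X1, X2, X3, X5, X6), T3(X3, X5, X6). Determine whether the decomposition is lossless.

Chase test. Columns are X1, X2, X3, X4, X5, X6; row i has aⱼ where attribute j ∈ Ti, else bᵢⱼ.
Initial tableau (one row per fragment):
  row 1: a1 a2 b13 a4 a5 b16
  row 2: a1 a2 a3 b24 a5 a6
  row 3: b31 b32 a3 b34 a5 a6
Rows 1 and 3 agree on X5; apply X5→X2 and equate their X2 entries.
No row becomes fully distinguished — the join is lossy.

No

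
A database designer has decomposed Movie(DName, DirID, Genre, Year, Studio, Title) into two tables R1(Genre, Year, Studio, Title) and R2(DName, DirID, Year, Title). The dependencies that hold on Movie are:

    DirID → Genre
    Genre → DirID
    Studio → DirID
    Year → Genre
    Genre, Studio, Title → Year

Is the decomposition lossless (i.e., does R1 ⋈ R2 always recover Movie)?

No

Common attributes: R1 ∩ R2 = {Year, Title}.
Closure of {Year, Title}: Year → Genre applies, adding Genre; Genre → DirID applies, adding DirID. So (Year, Title)⁺ = {DirID, Genre, Year, Title}.
The closure contains neither all of R1 = {Genre, Year, Studio, Title} nor all of R2 = {DName, DirID, Year, Title}, so the common attributes are not a superkey of either fragment. The join is lossy.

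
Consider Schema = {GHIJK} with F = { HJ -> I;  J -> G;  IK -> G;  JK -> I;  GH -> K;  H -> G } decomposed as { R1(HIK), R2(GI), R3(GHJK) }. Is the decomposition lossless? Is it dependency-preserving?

lossy and not dependency-preserving

Lossless test (chase): Rows 1 and 3 agree on H; apply H→G and equate their G entries. No row becomes fully distinguished — the join is lossy.
Dependency preservation: the restricted closure of {HJ} across the fragments never reaches {I}, so HJ → I cannot be enforced without a join — not preserved.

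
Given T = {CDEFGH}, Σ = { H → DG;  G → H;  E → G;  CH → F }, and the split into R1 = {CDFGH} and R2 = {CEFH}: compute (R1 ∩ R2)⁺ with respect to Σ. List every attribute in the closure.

R1 ∩ R2 = {CFH}.
H → DG applies, adding DG
Closure: {CDFGH}.

CDFGH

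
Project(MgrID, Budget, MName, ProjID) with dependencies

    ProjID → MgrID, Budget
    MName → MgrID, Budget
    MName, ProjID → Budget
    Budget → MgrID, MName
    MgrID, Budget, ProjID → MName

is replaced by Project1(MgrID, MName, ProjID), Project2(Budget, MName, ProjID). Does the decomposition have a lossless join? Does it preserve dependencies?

lossless and dependency-preserving

Lossless test: (MName, ProjID)⁺ = {MgrID, Budget, MName, ProjID}, which contains all of one fragment — lossless.
Dependency preservation: ProjID → MgrID, Budget; MName → MgrID, Budget; Budget → MgrID, MName; MgrID, Budget, ProjID → MName are not contained in any single fragment, but the restricted closure of each left-hand side across the fragments still reaches the right-hand side; the remaining FDs each lie inside some fragment. All dependencies are preserved.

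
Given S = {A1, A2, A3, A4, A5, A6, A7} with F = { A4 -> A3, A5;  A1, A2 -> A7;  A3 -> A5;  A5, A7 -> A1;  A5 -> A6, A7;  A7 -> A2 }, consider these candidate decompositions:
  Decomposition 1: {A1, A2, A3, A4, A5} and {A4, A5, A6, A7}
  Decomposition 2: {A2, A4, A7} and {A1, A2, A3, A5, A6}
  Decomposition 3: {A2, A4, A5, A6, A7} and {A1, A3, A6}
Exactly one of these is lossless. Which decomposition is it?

Decomposition 1: common = {A4, A5}, closure = {A1, A2, A3, A4, A5, A6, A7} → lossless.
Decomposition 2: common = {A2}, closure = {A2} → lossy.
Decomposition 3: common = {A6}, closure = {A6} → lossy.

Decomposition 1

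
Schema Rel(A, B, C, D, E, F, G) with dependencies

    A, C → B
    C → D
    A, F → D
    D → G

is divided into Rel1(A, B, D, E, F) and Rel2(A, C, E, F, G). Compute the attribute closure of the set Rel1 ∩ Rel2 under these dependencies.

Rel1 ∩ Rel2 = {A, E, F}.
A, F → D applies, adding D
D → G applies, adding G
Closure: {A, D, E, F, G}.

A, D, E, F, G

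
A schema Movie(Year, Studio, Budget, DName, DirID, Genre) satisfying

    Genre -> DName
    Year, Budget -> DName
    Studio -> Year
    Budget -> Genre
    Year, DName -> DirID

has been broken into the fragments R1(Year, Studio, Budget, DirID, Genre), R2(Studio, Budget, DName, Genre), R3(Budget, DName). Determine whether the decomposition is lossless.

Chase test. Columns are Year, Studio, Budget, DName, DirID, Genre; row i has aⱼ where attribute j ∈ Ri, else bᵢⱼ.
Initial tableau (one row per fragment):
  row 1: a1 a2 a3 b14 a5 a6
  row 2: b21 a2 a3 a4 b25 a6
  row 3: b31 b32 a3 a4 b35 b36
Rows 1 and 2 agree on Genre; apply Genre→DName and equate their DName entries.
Rows 1 and 2 agree on Studio; apply Studio→Year and equate their Year entries.
Rows 1 and 3 agree on Budget; apply Budget→Genre and equate their Genre entries.
Rows 1 and 2 agree on Year, DName; apply Year, DName→DirID and equate their DirID entries.
Row 1 is now all distinguished symbols — the join is lossless.

Yes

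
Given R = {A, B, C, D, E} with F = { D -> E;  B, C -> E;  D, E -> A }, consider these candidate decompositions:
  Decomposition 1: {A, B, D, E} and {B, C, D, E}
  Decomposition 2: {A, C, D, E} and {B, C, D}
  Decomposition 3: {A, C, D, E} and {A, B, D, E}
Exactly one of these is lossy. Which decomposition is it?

Decomposition 3

Decomposition 1: common = {B, D, E}, closure = {A, B, D, E} → lossless.
Decomposition 2: common = {C, D}, closure = {A, C, D, E} → lossless.
Decomposition 3: common = {A, D, E}, closure = {A, D, E} → lossy.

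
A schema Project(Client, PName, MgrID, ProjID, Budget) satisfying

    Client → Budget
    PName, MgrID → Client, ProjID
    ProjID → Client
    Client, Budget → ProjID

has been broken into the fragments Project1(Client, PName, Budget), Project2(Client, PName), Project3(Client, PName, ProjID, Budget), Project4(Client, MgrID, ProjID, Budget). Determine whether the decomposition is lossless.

Chase test. Columns are Client, PName, MgrID, ProjID, Budget; row i has aⱼ where attribute j ∈ Projecti, else bᵢⱼ.
Initial tableau (one row per fragment):
  row 1: a1 a2 b13 b14 a5
  row 2: a1 a2 b23 b24 b25
  row 3: a1 a2 b33 a4 a5
  row 4: a1 b42 a3 a4 a5
Rows 1 and 2 agree on Client; apply Client→Budget and equate their Budget entries.
Rows 1 and 2 agree on Client, Budget; apply Client, Budget→ProjID and equate their ProjID entries.
Rows 1 and 3 agree on Client, Budget; apply Client, Budget→ProjID and equate their ProjID entries.
No row becomes fully distinguished — the join is lossy.

No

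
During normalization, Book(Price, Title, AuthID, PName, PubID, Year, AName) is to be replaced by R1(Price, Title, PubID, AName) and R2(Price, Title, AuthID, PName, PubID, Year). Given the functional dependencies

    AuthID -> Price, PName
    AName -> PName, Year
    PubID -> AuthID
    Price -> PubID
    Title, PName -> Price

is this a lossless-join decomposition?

Common attributes: R1 ∩ R2 = {Price, Title, PubID}.
Closure of {Price, Title, PubID}: PubID → AuthID applies, adding AuthID; AuthID → Price, PName applies, adding PName. So (Price, Title, PubID)⁺ = {Price, Title, AuthID, PName, PubID}.
The closure contains neither all of R1 = {Price, Title, PubID, AName} nor all of R2 = {Price, Title, AuthID, PName, PubID, Year}, so the common attributes are not a superkey of either fragment. The join is lossy.

No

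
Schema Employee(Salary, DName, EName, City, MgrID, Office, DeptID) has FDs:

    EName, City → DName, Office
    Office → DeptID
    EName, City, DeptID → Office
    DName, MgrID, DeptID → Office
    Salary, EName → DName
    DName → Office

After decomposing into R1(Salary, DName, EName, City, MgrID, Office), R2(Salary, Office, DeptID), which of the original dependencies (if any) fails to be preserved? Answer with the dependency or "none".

none

EName, City → DName, Office lies within R1.
Office → DeptID lies within R2.
EName, City, DeptID → Office: restricted closure across fragments reaches Office.
DName, MgrID, DeptID → Office: restricted closure across fragments reaches Office.
Salary, EName → DName lies within R1.
DName → Office lies within R1.
Every dependency is enforceable on the fragments, so the decomposition is dependency-preserving.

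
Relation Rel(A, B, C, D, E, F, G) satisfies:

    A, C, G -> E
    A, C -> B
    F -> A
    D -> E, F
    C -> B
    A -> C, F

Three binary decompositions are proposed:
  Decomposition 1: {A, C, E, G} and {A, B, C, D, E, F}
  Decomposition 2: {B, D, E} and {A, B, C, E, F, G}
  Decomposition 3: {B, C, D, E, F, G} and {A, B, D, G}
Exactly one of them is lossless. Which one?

Decomposition 3

Decomposition 1: common = {A, C, E}, closure = {A, B, C, E, F} → lossy.
Decomposition 2: common = {B, E}, closure = {B, E} → lossy.
Decomposition 3: common = {B, D, G}, closure = {A, B, C, D, E, F, G} → lossless.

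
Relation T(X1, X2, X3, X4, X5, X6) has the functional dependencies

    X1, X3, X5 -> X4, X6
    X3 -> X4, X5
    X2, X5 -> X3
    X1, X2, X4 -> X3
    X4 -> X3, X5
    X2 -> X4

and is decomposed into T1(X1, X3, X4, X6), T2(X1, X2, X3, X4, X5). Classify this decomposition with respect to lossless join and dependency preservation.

Lossless test: (X1, X3, X4)⁺ = {X1, X3, X4, X5, X6}, which contains all of one fragment — lossless.
Dependency preservation: X1, X3, X5 → X4, X6 is not contained in any single fragment, but the restricted closure of its left-hand side across the fragments still reaches the right-hand side; the remaining FDs each lie inside some fragment. All dependencies are preserved.

lossless and dependency-preserving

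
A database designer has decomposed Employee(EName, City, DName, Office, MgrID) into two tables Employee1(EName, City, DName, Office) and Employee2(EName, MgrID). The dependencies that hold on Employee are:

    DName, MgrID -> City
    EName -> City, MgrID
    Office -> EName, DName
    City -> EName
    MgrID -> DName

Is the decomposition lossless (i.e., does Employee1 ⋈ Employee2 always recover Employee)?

Yes

Common attributes: Employee1 ∩ Employee2 = {EName}.
Closure of {EName}: EName → City, MgrID applies, adding City, MgrID; MgrID → DName applies, adding DName. So (EName)⁺ = {EName, City, DName, MgrID}.
This closure contains every attribute of Employee2, so Employee1 ∩ Employee2 → Employee2. The join is lossless.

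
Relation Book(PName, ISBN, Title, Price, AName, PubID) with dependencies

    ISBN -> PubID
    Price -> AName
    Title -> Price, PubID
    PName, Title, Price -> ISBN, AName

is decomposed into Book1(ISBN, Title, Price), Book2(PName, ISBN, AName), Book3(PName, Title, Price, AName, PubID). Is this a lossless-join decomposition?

No

Chase test. Columns are PName, ISBN, Title, Price, AName, PubID; row i has aⱼ where attribute j ∈ Booki, else bᵢⱼ.
Initial tableau (one row per fragment):
  row 1: b11 a2 a3 a4 b15 b16
  row 2: a1 a2 b23 b24 a5 b26
  row 3: a1 b32 a3 a4 a5 a6
Rows 1 and 2 agree on ISBN; apply ISBN→PubID and equate their PubID entries.
Rows 1 and 3 agree on Price; apply Price→AName and equate their AName entries.
Rows 1 and 3 agree on Title; apply Title→Price, PubID and equate their Price, PubID entries.
No row becomes fully distinguished — the join is lossy.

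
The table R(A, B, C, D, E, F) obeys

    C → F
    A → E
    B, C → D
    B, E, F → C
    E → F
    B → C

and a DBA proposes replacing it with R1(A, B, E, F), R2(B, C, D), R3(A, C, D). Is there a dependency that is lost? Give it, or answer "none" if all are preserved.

C → F

Check C → F: no single fragment contains all of {C, F}, and the restricted closure of {C} across the fragments never reaches {F}.
A → E is preserved.
B, C → D is preserved.
B, E, F → C is preserved.
E → F is preserved.
B → C is preserved.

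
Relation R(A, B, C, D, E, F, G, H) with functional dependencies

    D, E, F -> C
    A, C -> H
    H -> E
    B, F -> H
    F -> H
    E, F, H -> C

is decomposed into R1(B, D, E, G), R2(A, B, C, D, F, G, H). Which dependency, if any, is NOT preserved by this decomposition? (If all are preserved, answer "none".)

Check H → E: no single fragment contains all of {E, H}, and the restricted closure of {H} across the fragments never reaches {E}.
D, E, F → C is preserved.
A, C → H is preserved.
B, F → H is preserved.
F → H is preserved.
E, F, H → C is preserved.

H -> E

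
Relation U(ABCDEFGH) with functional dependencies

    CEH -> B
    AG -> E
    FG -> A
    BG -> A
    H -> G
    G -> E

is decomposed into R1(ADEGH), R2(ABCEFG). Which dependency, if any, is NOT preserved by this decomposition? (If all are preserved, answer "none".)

Check CEH → B: no single fragment contains all of {BCEH}, and the restricted closure of {CEH} across the fragments never reaches {B}.
AG → E is preserved.
FG → A is preserved.
BG → A is preserved.
H → G is preserved.
G → E is preserved.

CEH -> B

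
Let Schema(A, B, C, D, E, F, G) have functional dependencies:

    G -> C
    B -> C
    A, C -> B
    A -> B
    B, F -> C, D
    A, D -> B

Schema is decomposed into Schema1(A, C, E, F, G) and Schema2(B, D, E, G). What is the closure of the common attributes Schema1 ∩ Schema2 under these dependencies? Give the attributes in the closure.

Schema1 ∩ Schema2 = {E, G}.
G → C applies, adding C
Closure: {C, E, G}.

C, E, G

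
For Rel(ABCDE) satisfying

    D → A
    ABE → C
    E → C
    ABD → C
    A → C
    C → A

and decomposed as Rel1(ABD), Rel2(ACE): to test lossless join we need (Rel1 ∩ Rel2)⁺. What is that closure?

Rel1 ∩ Rel2 = {A}.
A → C applies, adding C
Closure: {AC}.

AC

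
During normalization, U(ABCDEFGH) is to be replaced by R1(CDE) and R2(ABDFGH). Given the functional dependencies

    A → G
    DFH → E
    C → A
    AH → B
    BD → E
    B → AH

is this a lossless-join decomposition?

No

Common attributes: R1 ∩ R2 = {D}.
No dependency enlarges {D}, so (D)⁺ = {D}.
The closure contains neither all of R1 = {CDE} nor all of R2 = {ABDFGH}, so the common attributes are not a superkey of either fragment. The join is lossy.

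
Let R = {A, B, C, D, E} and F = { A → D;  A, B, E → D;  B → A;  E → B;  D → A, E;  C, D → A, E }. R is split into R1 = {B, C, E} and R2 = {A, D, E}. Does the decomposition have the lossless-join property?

Yes

Common attributes: R1 ∩ R2 = {E}.
Closure of {E}: E → B applies, adding B; B → A applies, adding A; A → D applies, adding D. So (E)⁺ = {A, B, D, E}.
This closure contains every attribute of R2, so R1 ∩ R2 → R2. The join is lossless.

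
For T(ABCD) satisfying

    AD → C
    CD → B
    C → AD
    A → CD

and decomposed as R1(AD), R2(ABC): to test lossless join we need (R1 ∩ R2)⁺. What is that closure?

R1 ∩ R2 = {A}.
A → CD applies, adding CD
CD → B applies, adding B
Closure: {ABCD}.

ABCD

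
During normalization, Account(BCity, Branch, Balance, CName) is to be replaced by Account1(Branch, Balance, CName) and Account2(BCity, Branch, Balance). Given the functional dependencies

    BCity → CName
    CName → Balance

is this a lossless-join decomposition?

No

Common attributes: Account1 ∩ Account2 = {Branch, Balance}.
No dependency enlarges {Branch, Balance}, so (Branch, Balance)⁺ = {Branch, Balance}.
The closure contains neither all of Account1 = {Branch, Balance, CName} nor all of Account2 = {BCity, Branch, Balance}, so the common attributes are not a superkey of either fragment. The join is lossy.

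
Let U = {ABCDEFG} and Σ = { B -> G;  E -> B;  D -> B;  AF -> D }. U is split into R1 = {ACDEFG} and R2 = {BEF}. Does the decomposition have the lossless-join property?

Common attributes: R1 ∩ R2 = {EF}.
Closure of {EF}: E → B applies, adding B; B → G applies, adding G. So (EF)⁺ = {BEFG}.
This closure contains every attribute of R2, so R1 ∩ R2 → R2. The join is lossless.

Yes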